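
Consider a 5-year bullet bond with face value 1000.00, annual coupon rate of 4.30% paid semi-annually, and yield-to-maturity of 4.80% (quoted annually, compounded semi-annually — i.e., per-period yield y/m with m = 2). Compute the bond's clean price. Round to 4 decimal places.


Answer: Price = 978.0063

Derivation:
Coupon per period c = face * coupon_rate / m = 21.500000
Periods per year m = 2; per-period yield y/m = 0.024000
Number of cashflows N = 10
Cashflows (t years, CF_t, discount factor 1/(1+y/m)^(m*t), PV):
  t = 0.5000: CF_t = 21.500000, DF = 0.976562, PV = 20.996094
  t = 1.0000: CF_t = 21.500000, DF = 0.953674, PV = 20.503998
  t = 1.5000: CF_t = 21.500000, DF = 0.931323, PV = 20.023435
  t = 2.0000: CF_t = 21.500000, DF = 0.909495, PV = 19.554136
  t = 2.5000: CF_t = 21.500000, DF = 0.888178, PV = 19.095836
  t = 3.0000: CF_t = 21.500000, DF = 0.867362, PV = 18.648277
  t = 3.5000: CF_t = 21.500000, DF = 0.847033, PV = 18.211208
  t = 4.0000: CF_t = 21.500000, DF = 0.827181, PV = 17.784383
  t = 4.5000: CF_t = 21.500000, DF = 0.807794, PV = 17.367562
  t = 5.0000: CF_t = 1021.500000, DF = 0.788861, PV = 805.821415
Price P = sum_t PV_t = 978.006344


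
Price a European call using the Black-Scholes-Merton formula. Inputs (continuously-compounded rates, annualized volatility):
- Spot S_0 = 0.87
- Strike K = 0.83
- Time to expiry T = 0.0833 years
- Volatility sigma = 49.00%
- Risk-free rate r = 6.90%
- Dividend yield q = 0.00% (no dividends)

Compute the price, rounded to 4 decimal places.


d1 = (ln(S/K) + (r - q + 0.5*sigma^2) * T) / (sigma * sqrt(T)) = 0.44416812
d2 = d1 - sigma * sqrt(T) = 0.30274559
exp(-rT) = 0.99426879; exp(-qT) = 1.00000000
C = S_0 * exp(-qT) * N(d1) - K * exp(-rT) * N(d2)
N(d1) = 0.67153948; N(d2) = 0.61895813
C = 0.8700 * 1.00000000 * 0.67153948 - 0.8300 * 0.99426879 * 0.61895813 = 0.0734

Answer: Price = 0.0734


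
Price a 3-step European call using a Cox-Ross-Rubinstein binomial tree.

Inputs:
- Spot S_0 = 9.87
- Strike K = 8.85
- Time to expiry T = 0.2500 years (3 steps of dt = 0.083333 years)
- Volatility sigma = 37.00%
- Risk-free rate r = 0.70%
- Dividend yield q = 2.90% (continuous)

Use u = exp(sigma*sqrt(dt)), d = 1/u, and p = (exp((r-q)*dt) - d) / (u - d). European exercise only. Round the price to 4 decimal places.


Answer: Price = V(0,0) = 1.2222

Derivation:
dt = T/N = 0.083333
u = exp(sigma*sqrt(dt)) = 1.112723; d = 1/u = 0.898697
p = (exp((r-q)*dt) - d) / (u - d) = 0.464765
Discount per step: exp(-r*dt) = 0.999417
Stock lattice S(k, i) with i counting down-moves:
  k=0: S(0,0) = 9.8700
  k=1: S(1,0) = 10.9826; S(1,1) = 8.8701
  k=2: S(2,0) = 12.2206; S(2,1) = 9.8700; S(2,2) = 7.9716
  k=3: S(3,0) = 13.5981; S(3,1) = 10.9826; S(3,2) = 8.8701; S(3,3) = 7.1640
Terminal payoffs V(N, i) = max(S_T - K, 0):
  V(3,0) = 4.748089; V(3,1) = 2.132572; V(3,2) = 0.020135; V(3,3) = 0.000000
Backward induction: V(k, i) = exp(-r*dt) * [p * V(k+1, i) + (1-p) * V(k+1, i+1)].
  V(2,0) = exp(-r*dt) * [p*4.748089 + (1-p)*2.132572] = 3.346220
  V(2,1) = exp(-r*dt) * [p*2.132572 + (1-p)*0.020135] = 1.001337
  V(2,2) = exp(-r*dt) * [p*0.020135 + (1-p)*0.000000] = 0.009353
  V(1,0) = exp(-r*dt) * [p*3.346220 + (1-p)*1.001337] = 2.089937
  V(1,1) = exp(-r*dt) * [p*1.001337 + (1-p)*0.009353] = 0.470118
  V(0,0) = exp(-r*dt) * [p*2.089937 + (1-p)*0.470118] = 1.222239


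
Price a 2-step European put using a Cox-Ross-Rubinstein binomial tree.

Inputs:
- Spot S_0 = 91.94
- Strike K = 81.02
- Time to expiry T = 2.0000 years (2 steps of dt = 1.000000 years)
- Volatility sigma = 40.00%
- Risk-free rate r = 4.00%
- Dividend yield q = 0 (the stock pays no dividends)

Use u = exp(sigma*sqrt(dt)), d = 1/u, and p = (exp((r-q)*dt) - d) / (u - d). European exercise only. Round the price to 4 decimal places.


dt = T/N = 1.000000
u = exp(sigma*sqrt(dt)) = 1.491825; d = 1/u = 0.670320
p = (exp((r-q)*dt) - d) / (u - d) = 0.450990
Discount per step: exp(-r*dt) = 0.960789
Stock lattice S(k, i) with i counting down-moves:
  k=0: S(0,0) = 91.9400
  k=1: S(1,0) = 137.1584; S(1,1) = 61.6292
  k=2: S(2,0) = 204.6162; S(2,1) = 91.9400; S(2,2) = 41.3113
Terminal payoffs V(N, i) = max(K - S_T, 0):
  V(2,0) = 0.000000; V(2,1) = 0.000000; V(2,2) = 39.708695
Backward induction: V(k, i) = exp(-r*dt) * [p * V(k+1, i) + (1-p) * V(k+1, i+1)].
  V(1,0) = exp(-r*dt) * [p*0.000000 + (1-p)*0.000000] = 0.000000
  V(1,1) = exp(-r*dt) * [p*0.000000 + (1-p)*39.708695] = 20.945646
  V(0,0) = exp(-r*dt) * [p*0.000000 + (1-p)*20.945646] = 11.048464

Answer: Price = V(0,0) = 11.0485


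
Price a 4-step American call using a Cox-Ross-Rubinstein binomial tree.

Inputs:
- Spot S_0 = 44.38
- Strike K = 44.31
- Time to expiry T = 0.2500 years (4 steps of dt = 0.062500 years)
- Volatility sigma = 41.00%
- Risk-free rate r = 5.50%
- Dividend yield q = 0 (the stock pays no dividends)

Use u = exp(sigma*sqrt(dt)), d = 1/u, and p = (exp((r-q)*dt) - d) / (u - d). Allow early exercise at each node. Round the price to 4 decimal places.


dt = T/N = 0.062500
u = exp(sigma*sqrt(dt)) = 1.107937; d = 1/u = 0.902578
p = (exp((r-q)*dt) - d) / (u - d) = 0.491165
Discount per step: exp(-r*dt) = 0.996568
Stock lattice S(k, i) with i counting down-moves:
  k=0: S(0,0) = 44.3800
  k=1: S(1,0) = 49.1703; S(1,1) = 40.0564
  k=2: S(2,0) = 54.4776; S(2,1) = 44.3800; S(2,2) = 36.1540
  k=3: S(3,0) = 60.3577; S(3,1) = 49.1703; S(3,2) = 40.0564; S(3,3) = 32.6319
  k=4: S(4,0) = 66.8726; S(4,1) = 54.4776; S(4,2) = 44.3800; S(4,3) = 36.1540; S(4,4) = 29.4528
Terminal payoffs V(N, i) = max(S_T - K, 0):
  V(4,0) = 22.562573; V(4,1) = 10.167562; V(4,2) = 0.070000; V(4,3) = 0.000000; V(4,4) = 0.000000
Backward induction: V(k, i) = exp(-r*dt) * [p * V(k+1, i) + (1-p) * V(k+1, i+1)]; then take max(V_cont, immediate exercise) for American.
  V(3,0) = exp(-r*dt) * [p*22.562573 + (1-p)*10.167562] = 16.199778; exercise = 16.047723; V(3,0) = max -> 16.199778
  V(3,1) = exp(-r*dt) * [p*10.167562 + (1-p)*0.070000] = 5.012312; exercise = 4.860257; V(3,1) = max -> 5.012312
  V(3,2) = exp(-r*dt) * [p*0.070000 + (1-p)*0.000000] = 0.034264; exercise = 0.000000; V(3,2) = max -> 0.034264
  V(3,3) = exp(-r*dt) * [p*0.000000 + (1-p)*0.000000] = 0.000000; exercise = 0.000000; V(3,3) = max -> 0.000000
  V(2,0) = exp(-r*dt) * [p*16.199778 + (1-p)*5.012312] = 10.471149; exercise = 10.167562; V(2,0) = max -> 10.471149
  V(2,1) = exp(-r*dt) * [p*5.012312 + (1-p)*0.034264] = 2.470799; exercise = 0.070000; V(2,1) = max -> 2.470799
  V(2,2) = exp(-r*dt) * [p*0.034264 + (1-p)*0.000000] = 0.016771; exercise = 0.000000; V(2,2) = max -> 0.016771
  V(1,0) = exp(-r*dt) * [p*10.471149 + (1-p)*2.470799] = 6.378329; exercise = 4.860257; V(1,0) = max -> 6.378329
  V(1,1) = exp(-r*dt) * [p*2.470799 + (1-p)*0.016771] = 1.217911; exercise = 0.000000; V(1,1) = max -> 1.217911
  V(0,0) = exp(-r*dt) * [p*6.378329 + (1-p)*1.217911] = 3.739651; exercise = 0.070000; V(0,0) = max -> 3.739651

Answer: Price = V(0,0) = 3.7397


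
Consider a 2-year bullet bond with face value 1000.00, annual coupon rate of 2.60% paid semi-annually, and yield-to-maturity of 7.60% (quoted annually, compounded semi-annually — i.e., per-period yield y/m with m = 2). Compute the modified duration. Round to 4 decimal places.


Answer: Modified duration = 1.8879

Derivation:
Coupon per period c = face * coupon_rate / m = 13.000000
Periods per year m = 2; per-period yield y/m = 0.038000
Number of cashflows N = 4
Cashflows (t years, CF_t, discount factor 1/(1+y/m)^(m*t), PV):
  t = 0.5000: CF_t = 13.000000, DF = 0.963391, PV = 12.524085
  t = 1.0000: CF_t = 13.000000, DF = 0.928122, PV = 12.065592
  t = 1.5000: CF_t = 13.000000, DF = 0.894145, PV = 11.623885
  t = 2.0000: CF_t = 1013.000000, DF = 0.861411, PV = 872.609690
Price P = sum_t PV_t = 908.823252
First compute Macaulay numerator sum_t t * PV_t:
  t * PV_t at t = 0.5000: 6.262042
  t * PV_t at t = 1.0000: 12.065592
  t * PV_t at t = 1.5000: 17.435827
  t * PV_t at t = 2.0000: 1745.219380
Macaulay duration D = 1780.982841 / 908.823252 = 1.959658
Modified duration = D / (1 + y/m) = 1.959658 / (1 + 0.038000) = 1.887917


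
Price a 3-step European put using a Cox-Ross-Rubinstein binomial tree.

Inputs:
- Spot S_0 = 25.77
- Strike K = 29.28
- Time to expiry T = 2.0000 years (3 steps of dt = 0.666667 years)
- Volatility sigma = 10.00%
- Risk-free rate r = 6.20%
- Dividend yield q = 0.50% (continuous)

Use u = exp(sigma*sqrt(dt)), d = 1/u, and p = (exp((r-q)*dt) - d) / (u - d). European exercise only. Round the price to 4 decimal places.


dt = T/N = 0.666667
u = exp(sigma*sqrt(dt)) = 1.085076; d = 1/u = 0.921595
p = (exp((r-q)*dt) - d) / (u - d) = 0.716515
Discount per step: exp(-r*dt) = 0.959509
Stock lattice S(k, i) with i counting down-moves:
  k=0: S(0,0) = 25.7700
  k=1: S(1,0) = 27.9624; S(1,1) = 23.7495
  k=2: S(2,0) = 30.3413; S(2,1) = 25.7700; S(2,2) = 21.8874
  k=3: S(3,0) = 32.9226; S(3,1) = 27.9624; S(3,2) = 23.7495; S(3,3) = 20.1713
Terminal payoffs V(N, i) = max(K - S_T, 0):
  V(3,0) = 0.000000; V(3,1) = 1.317602; V(3,2) = 5.530503; V(3,3) = 9.108675
Backward induction: V(k, i) = exp(-r*dt) * [p * V(k+1, i) + (1-p) * V(k+1, i+1)].
  V(2,0) = exp(-r*dt) * [p*0.000000 + (1-p)*1.317602] = 0.358396
  V(2,1) = exp(-r*dt) * [p*1.317602 + (1-p)*5.530503] = 2.410188
  V(2,2) = exp(-r*dt) * [p*5.530503 + (1-p)*9.108675] = 6.279854
  V(1,0) = exp(-r*dt) * [p*0.358396 + (1-p)*2.410188] = 0.901985
  V(1,1) = exp(-r*dt) * [p*2.410188 + (1-p)*6.279854] = 3.365172
  V(0,0) = exp(-r*dt) * [p*0.901985 + (1-p)*3.365172] = 1.535466

Answer: Price = V(0,0) = 1.5355


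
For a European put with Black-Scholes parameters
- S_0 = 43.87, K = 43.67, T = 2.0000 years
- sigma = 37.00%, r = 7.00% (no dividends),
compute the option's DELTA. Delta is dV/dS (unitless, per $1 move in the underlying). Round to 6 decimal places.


d1 = 0.5379159039; d2 = 0.0146568858
phi(d1) = 0.3452055325; exp(-qT) = 1.0000000000; exp(-rT) = 0.8693582354
N(-d1) = 0.2953175541
Delta = -exp(-qT) * N(-d1) = -1.0000000000 * 0.2953175541 = -0.295318

Answer: Delta = -0.295318


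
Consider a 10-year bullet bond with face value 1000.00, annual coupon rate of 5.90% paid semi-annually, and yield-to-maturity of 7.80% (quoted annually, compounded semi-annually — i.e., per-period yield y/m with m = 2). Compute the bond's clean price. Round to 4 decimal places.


Coupon per period c = face * coupon_rate / m = 29.500000
Periods per year m = 2; per-period yield y/m = 0.039000
Number of cashflows N = 20
Cashflows (t years, CF_t, discount factor 1/(1+y/m)^(m*t), PV):
  t = 0.5000: CF_t = 29.500000, DF = 0.962464, PV = 28.392685
  t = 1.0000: CF_t = 29.500000, DF = 0.926337, PV = 27.326935
  t = 1.5000: CF_t = 29.500000, DF = 0.891566, PV = 26.301188
  t = 2.0000: CF_t = 29.500000, DF = 0.858100, PV = 25.313945
  t = 2.5000: CF_t = 29.500000, DF = 0.825890, PV = 24.363758
  t = 3.0000: CF_t = 29.500000, DF = 0.794889, PV = 23.449238
  t = 3.5000: CF_t = 29.500000, DF = 0.765052, PV = 22.569045
  t = 4.0000: CF_t = 29.500000, DF = 0.736335, PV = 21.721891
  t = 4.5000: CF_t = 29.500000, DF = 0.708696, PV = 20.906536
  t = 5.0000: CF_t = 29.500000, DF = 0.682094, PV = 20.121787
  t = 5.5000: CF_t = 29.500000, DF = 0.656491, PV = 19.366493
  t = 6.0000: CF_t = 29.500000, DF = 0.631849, PV = 18.639551
  t = 6.5000: CF_t = 29.500000, DF = 0.608132, PV = 17.939895
  t = 7.0000: CF_t = 29.500000, DF = 0.585305, PV = 17.266501
  t = 7.5000: CF_t = 29.500000, DF = 0.563335, PV = 16.618384
  t = 8.0000: CF_t = 29.500000, DF = 0.542190, PV = 15.994595
  t = 8.5000: CF_t = 29.500000, DF = 0.521838, PV = 15.394221
  t = 9.0000: CF_t = 29.500000, DF = 0.502250, PV = 14.816382
  t = 9.5000: CF_t = 29.500000, DF = 0.483398, PV = 14.260233
  t = 10.0000: CF_t = 1029.500000, DF = 0.465253, PV = 478.977816
Price P = sum_t PV_t = 869.741081

Answer: Price = 869.7411


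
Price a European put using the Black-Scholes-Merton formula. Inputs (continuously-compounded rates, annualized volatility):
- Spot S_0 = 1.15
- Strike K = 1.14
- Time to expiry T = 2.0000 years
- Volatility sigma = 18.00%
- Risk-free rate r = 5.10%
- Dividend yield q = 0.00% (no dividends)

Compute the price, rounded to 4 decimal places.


Answer: Price = 0.0603

Derivation:
d1 = (ln(S/K) + (r - q + 0.5*sigma^2) * T) / (sigma * sqrt(T)) = 0.56228220
d2 = d1 - sigma * sqrt(T) = 0.30772376
exp(-rT) = 0.90302955; exp(-qT) = 1.00000000
P = K * exp(-rT) * N(-d2) - S_0 * exp(-qT) * N(-d1)
N(-d1) = 0.28696188; N(-d2) = 0.37914627
P = 1.1400 * 0.90302955 * 0.37914627 - 1.1500 * 1.00000000 * 0.28696188 = 0.0603


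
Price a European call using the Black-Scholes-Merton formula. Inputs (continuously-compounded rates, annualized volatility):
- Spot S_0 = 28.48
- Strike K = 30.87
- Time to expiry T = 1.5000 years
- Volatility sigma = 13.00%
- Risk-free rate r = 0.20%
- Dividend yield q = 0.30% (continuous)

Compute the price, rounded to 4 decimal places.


d1 = (ln(S/K) + (r - q + 0.5*sigma^2) * T) / (sigma * sqrt(T)) = -0.43593225
d2 = d1 - sigma * sqrt(T) = -0.59514908
exp(-rT) = 0.99700450; exp(-qT) = 0.99551011
C = S_0 * exp(-qT) * N(d1) - K * exp(-rT) * N(d2)
N(d1) = 0.33144294; N(d2) = 0.27587191
C = 28.4800 * 0.99551011 * 0.33144294 - 30.8700 * 0.99700450 * 0.27587191 = 0.9065

Answer: Price = 0.9065


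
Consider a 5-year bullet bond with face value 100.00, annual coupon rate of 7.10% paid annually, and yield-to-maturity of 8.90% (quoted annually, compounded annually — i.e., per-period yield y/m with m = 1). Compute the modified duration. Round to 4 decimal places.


Answer: Modified duration = 3.9980

Derivation:
Coupon per period c = face * coupon_rate / m = 7.100000
Periods per year m = 1; per-period yield y/m = 0.089000
Number of cashflows N = 5
Cashflows (t years, CF_t, discount factor 1/(1+y/m)^(m*t), PV):
  t = 1.0000: CF_t = 7.100000, DF = 0.918274, PV = 6.519743
  t = 2.0000: CF_t = 7.100000, DF = 0.843226, PV = 5.986908
  t = 3.0000: CF_t = 7.100000, DF = 0.774313, PV = 5.497620
  t = 4.0000: CF_t = 7.100000, DF = 0.711031, PV = 5.048319
  t = 5.0000: CF_t = 107.100000, DF = 0.652921, PV = 69.927833
Price P = sum_t PV_t = 92.980424
First compute Macaulay numerator sum_t t * PV_t:
  t * PV_t at t = 1.0000: 6.519743
  t * PV_t at t = 2.0000: 11.973816
  t * PV_t at t = 3.0000: 16.492860
  t * PV_t at t = 4.0000: 20.193278
  t * PV_t at t = 5.0000: 349.639167
Macaulay duration D = 404.818863 / 92.980424 = 4.353807
Modified duration = D / (1 + y/m) = 4.353807 / (1 + 0.089000) = 3.997987


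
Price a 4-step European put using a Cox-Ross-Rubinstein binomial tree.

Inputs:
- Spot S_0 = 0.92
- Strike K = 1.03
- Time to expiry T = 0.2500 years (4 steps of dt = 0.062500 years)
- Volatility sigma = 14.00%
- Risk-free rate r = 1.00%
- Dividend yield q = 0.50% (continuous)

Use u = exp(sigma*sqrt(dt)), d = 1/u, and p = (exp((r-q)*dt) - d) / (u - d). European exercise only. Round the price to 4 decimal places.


dt = T/N = 0.062500
u = exp(sigma*sqrt(dt)) = 1.035620; d = 1/u = 0.965605
p = (exp((r-q)*dt) - d) / (u - d) = 0.495715
Discount per step: exp(-r*dt) = 0.999375
Stock lattice S(k, i) with i counting down-moves:
  k=0: S(0,0) = 0.9200
  k=1: S(1,0) = 0.9528; S(1,1) = 0.8884
  k=2: S(2,0) = 0.9867; S(2,1) = 0.9200; S(2,2) = 0.8578
  k=3: S(3,0) = 1.0219; S(3,1) = 0.9528; S(3,2) = 0.8884; S(3,3) = 0.8283
  k=4: S(4,0) = 1.0583; S(4,1) = 0.9867; S(4,2) = 0.9200; S(4,3) = 0.8578; S(4,4) = 0.7998
Terminal payoffs V(N, i) = max(K - S_T, 0):
  V(4,0) = 0.000000; V(4,1) = 0.043292; V(4,2) = 0.110000; V(4,3) = 0.172198; V(4,4) = 0.230190
Backward induction: V(k, i) = exp(-r*dt) * [p * V(k+1, i) + (1-p) * V(k+1, i+1)].
  V(3,0) = exp(-r*dt) * [p*0.000000 + (1-p)*0.043292] = 0.021818
  V(3,1) = exp(-r*dt) * [p*0.043292 + (1-p)*0.110000] = 0.076884
  V(3,2) = exp(-r*dt) * [p*0.110000 + (1-p)*0.172198] = 0.141277
  V(3,3) = exp(-r*dt) * [p*0.172198 + (1-p)*0.230190] = 0.201317
  V(2,0) = exp(-r*dt) * [p*0.021818 + (1-p)*0.076884] = 0.049556
  V(2,1) = exp(-r*dt) * [p*0.076884 + (1-p)*0.141277] = 0.109288
  V(2,2) = exp(-r*dt) * [p*0.141277 + (1-p)*0.201317] = 0.171447
  V(1,0) = exp(-r*dt) * [p*0.049556 + (1-p)*0.109288] = 0.079628
  V(1,1) = exp(-r*dt) * [p*0.109288 + (1-p)*0.171447] = 0.140546
  V(0,0) = exp(-r*dt) * [p*0.079628 + (1-p)*0.140546] = 0.110279

Answer: Price = V(0,0) = 0.1103


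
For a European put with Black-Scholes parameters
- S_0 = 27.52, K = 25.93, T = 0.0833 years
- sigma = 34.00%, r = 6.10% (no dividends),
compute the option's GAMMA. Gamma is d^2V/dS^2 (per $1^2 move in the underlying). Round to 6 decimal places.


d1 = 0.7073118763; d2 = 0.6091819624
phi(d1) = 0.3106514986; exp(-qT) = 1.0000000000; exp(-rT) = 0.9949315880
Gamma = exp(-qT) * phi(d1) / (S * sigma * sqrt(T)) = 1.0000000000 * 0.3106514986 / (27.5200 * 0.3400 * 0.2886173938) = 0.115033

Answer: Gamma = 0.115033


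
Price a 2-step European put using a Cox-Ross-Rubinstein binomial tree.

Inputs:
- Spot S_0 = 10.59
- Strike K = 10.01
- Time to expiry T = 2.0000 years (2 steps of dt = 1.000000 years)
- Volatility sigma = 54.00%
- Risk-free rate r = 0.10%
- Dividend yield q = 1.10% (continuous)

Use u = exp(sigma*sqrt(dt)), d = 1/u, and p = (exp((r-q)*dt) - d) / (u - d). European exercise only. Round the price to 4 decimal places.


dt = T/N = 1.000000
u = exp(sigma*sqrt(dt)) = 1.716007; d = 1/u = 0.582748
p = (exp((r-q)*dt) - d) / (u - d) = 0.359407
Discount per step: exp(-r*dt) = 0.999000
Stock lattice S(k, i) with i counting down-moves:
  k=0: S(0,0) = 10.5900
  k=1: S(1,0) = 18.1725; S(1,1) = 6.1713
  k=2: S(2,0) = 31.1842; S(2,1) = 10.5900; S(2,2) = 3.5963
Terminal payoffs V(N, i) = max(K - S_T, 0):
  V(2,0) = 0.000000; V(2,1) = 0.000000; V(2,2) = 6.413683
Backward induction: V(k, i) = exp(-r*dt) * [p * V(k+1, i) + (1-p) * V(k+1, i+1)].
  V(1,0) = exp(-r*dt) * [p*0.000000 + (1-p)*0.000000] = 0.000000
  V(1,1) = exp(-r*dt) * [p*0.000000 + (1-p)*6.413683] = 4.104451
  V(0,0) = exp(-r*dt) * [p*0.000000 + (1-p)*4.104451] = 2.626653

Answer: Price = V(0,0) = 2.6267


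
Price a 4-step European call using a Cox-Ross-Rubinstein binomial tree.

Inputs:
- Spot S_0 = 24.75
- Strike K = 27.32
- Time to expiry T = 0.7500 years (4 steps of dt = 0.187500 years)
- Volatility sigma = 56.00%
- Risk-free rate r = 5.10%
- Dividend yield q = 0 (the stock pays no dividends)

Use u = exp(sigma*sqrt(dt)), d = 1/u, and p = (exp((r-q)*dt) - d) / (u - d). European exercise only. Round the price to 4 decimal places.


Answer: Price = V(0,0) = 4.2233

Derivation:
dt = T/N = 0.187500
u = exp(sigma*sqrt(dt)) = 1.274415; d = 1/u = 0.784674
p = (exp((r-q)*dt) - d) / (u - d) = 0.459293
Discount per step: exp(-r*dt) = 0.990483
Stock lattice S(k, i) with i counting down-moves:
  k=0: S(0,0) = 24.7500
  k=1: S(1,0) = 31.5418; S(1,1) = 19.4207
  k=2: S(2,0) = 40.1973; S(2,1) = 24.7500; S(2,2) = 15.2389
  k=3: S(3,0) = 51.2280; S(3,1) = 31.5418; S(3,2) = 19.4207; S(3,3) = 11.9576
  k=4: S(4,0) = 65.2858; S(4,1) = 40.1973; S(4,2) = 24.7500; S(4,3) = 15.2389; S(4,4) = 9.3828
Terminal payoffs V(N, i) = max(S_T - K, 0):
  V(4,0) = 37.965760; V(4,1) = 12.877295; V(4,2) = 0.000000; V(4,3) = 0.000000; V(4,4) = 0.000000
Backward induction: V(k, i) = exp(-r*dt) * [p * V(k+1, i) + (1-p) * V(k+1, i+1)].
  V(3,0) = exp(-r*dt) * [p*37.965760 + (1-p)*12.877295] = 24.168032
  V(3,1) = exp(-r*dt) * [p*12.877295 + (1-p)*0.000000] = 5.858162
  V(3,2) = exp(-r*dt) * [p*0.000000 + (1-p)*0.000000] = 0.000000
  V(3,3) = exp(-r*dt) * [p*0.000000 + (1-p)*0.000000] = 0.000000
  V(2,0) = exp(-r*dt) * [p*24.168032 + (1-p)*5.858162] = 14.131968
  V(2,1) = exp(-r*dt) * [p*5.858162 + (1-p)*0.000000] = 2.665005
  V(2,2) = exp(-r*dt) * [p*0.000000 + (1-p)*0.000000] = 0.000000
  V(1,0) = exp(-r*dt) * [p*14.131968 + (1-p)*2.665005] = 7.856214
  V(1,1) = exp(-r*dt) * [p*2.665005 + (1-p)*0.000000] = 1.212369
  V(0,0) = exp(-r*dt) * [p*7.856214 + (1-p)*1.212369] = 4.223260


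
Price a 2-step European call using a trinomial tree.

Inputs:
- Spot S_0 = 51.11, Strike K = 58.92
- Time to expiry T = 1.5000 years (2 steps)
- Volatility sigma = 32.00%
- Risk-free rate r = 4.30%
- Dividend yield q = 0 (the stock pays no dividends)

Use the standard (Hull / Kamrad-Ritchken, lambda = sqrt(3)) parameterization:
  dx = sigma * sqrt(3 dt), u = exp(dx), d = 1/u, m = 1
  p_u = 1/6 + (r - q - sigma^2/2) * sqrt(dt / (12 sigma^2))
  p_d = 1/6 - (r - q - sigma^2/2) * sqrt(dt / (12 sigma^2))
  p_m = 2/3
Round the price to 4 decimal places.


dt = T/N = 0.750000; dx = sigma*sqrt(3*dt) = 0.480000
u = exp(dx) = 1.616074; d = 1/u = 0.618783
p_u = 0.160260, p_m = 0.666667, p_d = 0.173073
Discount per step: exp(-r*dt) = 0.968264
Stock lattice S(k, j) with j the centered position index:
  k=0: S(0,+0) = 51.1100
  k=1: S(1,-1) = 31.6260; S(1,+0) = 51.1100; S(1,+1) = 82.5976
  k=2: S(2,-2) = 19.5697; S(2,-1) = 31.6260; S(2,+0) = 51.1100; S(2,+1) = 82.5976; S(2,+2) = 133.4838
Terminal payoffs V(N, j) = max(S_T - K, 0):
  V(2,-2) = 0.000000; V(2,-1) = 0.000000; V(2,+0) = 0.000000; V(2,+1) = 23.677563; V(2,+2) = 74.563807
Backward induction: V(k, j) = exp(-r*dt) * [p_u * V(k+1, j+1) + p_m * V(k+1, j) + p_d * V(k+1, j-1)]
  V(1,-1) = exp(-r*dt) * [p_u*0.000000 + p_m*0.000000 + p_d*0.000000] = 0.000000
  V(1,+0) = exp(-r*dt) * [p_u*23.677563 + p_m*0.000000 + p_d*0.000000] = 3.674153
  V(1,+1) = exp(-r*dt) * [p_u*74.563807 + p_m*23.677563 + p_d*0.000000] = 26.854495
  V(0,+0) = exp(-r*dt) * [p_u*26.854495 + p_m*3.674153 + p_d*0.000000] = 6.538833

Answer: Price = V(0,0) = 6.5388


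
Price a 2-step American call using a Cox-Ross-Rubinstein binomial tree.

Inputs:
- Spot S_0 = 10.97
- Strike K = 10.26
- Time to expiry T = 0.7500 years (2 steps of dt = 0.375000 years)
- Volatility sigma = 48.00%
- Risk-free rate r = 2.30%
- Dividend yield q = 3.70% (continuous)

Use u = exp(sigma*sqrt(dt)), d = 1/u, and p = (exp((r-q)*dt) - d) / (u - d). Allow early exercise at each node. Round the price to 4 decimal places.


dt = T/N = 0.375000
u = exp(sigma*sqrt(dt)) = 1.341702; d = 1/u = 0.745322
p = (exp((r-q)*dt) - d) / (u - d) = 0.418260
Discount per step: exp(-r*dt) = 0.991412
Stock lattice S(k, i) with i counting down-moves:
  k=0: S(0,0) = 10.9700
  k=1: S(1,0) = 14.7185; S(1,1) = 8.1762
  k=2: S(2,0) = 19.7478; S(2,1) = 10.9700; S(2,2) = 6.0939
Terminal payoffs V(N, i) = max(S_T - K, 0):
  V(2,0) = 9.487794; V(2,1) = 0.710000; V(2,2) = 0.000000
Backward induction: V(k, i) = exp(-r*dt) * [p * V(k+1, i) + (1-p) * V(k+1, i+1)]; then take max(V_cont, immediate exercise) for American.
  V(1,0) = exp(-r*dt) * [p*9.487794 + (1-p)*0.710000] = 4.343772; exercise = 4.458468; V(1,0) = max -> 4.458468
  V(1,1) = exp(-r*dt) * [p*0.710000 + (1-p)*0.000000] = 0.294414; exercise = 0.000000; V(1,1) = max -> 0.294414
  V(0,0) = exp(-r*dt) * [p*4.458468 + (1-p)*0.294414] = 2.018585; exercise = 0.710000; V(0,0) = max -> 2.018585

Answer: Price = V(0,0) = 2.0186


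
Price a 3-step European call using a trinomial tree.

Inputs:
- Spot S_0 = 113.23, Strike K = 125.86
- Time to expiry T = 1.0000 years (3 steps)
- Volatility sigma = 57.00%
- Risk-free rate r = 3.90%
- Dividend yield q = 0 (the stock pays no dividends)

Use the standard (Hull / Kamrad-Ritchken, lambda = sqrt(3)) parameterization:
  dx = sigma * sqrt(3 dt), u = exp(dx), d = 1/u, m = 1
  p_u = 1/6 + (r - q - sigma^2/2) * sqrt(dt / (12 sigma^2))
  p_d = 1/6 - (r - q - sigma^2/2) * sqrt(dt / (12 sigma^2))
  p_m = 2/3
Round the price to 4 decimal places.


dt = T/N = 0.333333; dx = sigma*sqrt(3*dt) = 0.570000
u = exp(dx) = 1.768267; d = 1/u = 0.565525
p_u = 0.130570, p_m = 0.666667, p_d = 0.202763
Discount per step: exp(-r*dt) = 0.987084
Stock lattice S(k, j) with j the centered position index:
  k=0: S(0,+0) = 113.2300
  k=1: S(1,-1) = 64.0344; S(1,+0) = 113.2300; S(1,+1) = 200.2209
  k=2: S(2,-2) = 36.2131; S(2,-1) = 64.0344; S(2,+0) = 113.2300; S(2,+1) = 200.2209; S(2,+2) = 354.0440
  k=3: S(3,-3) = 20.4794; S(3,-2) = 36.2131; S(3,-1) = 64.0344; S(3,+0) = 113.2300; S(3,+1) = 200.2209; S(3,+2) = 354.0440; S(3,+3) = 626.0443
Terminal payoffs V(N, j) = max(S_T - K, 0):
  V(3,-3) = 0.000000; V(3,-2) = 0.000000; V(3,-1) = 0.000000; V(3,+0) = 0.000000; V(3,+1) = 74.360878; V(3,+2) = 228.183982; V(3,+3) = 500.184308
Backward induction: V(k, j) = exp(-r*dt) * [p_u * V(k+1, j+1) + p_m * V(k+1, j) + p_d * V(k+1, j-1)]
  V(2,-2) = exp(-r*dt) * [p_u*0.000000 + p_m*0.000000 + p_d*0.000000] = 0.000000
  V(2,-1) = exp(-r*dt) * [p_u*0.000000 + p_m*0.000000 + p_d*0.000000] = 0.000000
  V(2,+0) = exp(-r*dt) * [p_u*74.360878 + p_m*0.000000 + p_d*0.000000] = 9.583909
  V(2,+1) = exp(-r*dt) * [p_u*228.183982 + p_m*74.360878 + p_d*0.000000] = 78.342836
  V(2,+2) = exp(-r*dt) * [p_u*500.184308 + p_m*228.183982 + p_d*74.360878] = 229.506393
  V(1,-1) = exp(-r*dt) * [p_u*9.583909 + p_m*0.000000 + p_d*0.000000] = 1.235210
  V(1,+0) = exp(-r*dt) * [p_u*78.342836 + p_m*9.583909 + p_d*0.000000] = 16.403868
  V(1,+1) = exp(-r*dt) * [p_u*229.506393 + p_m*78.342836 + p_d*9.583909] = 83.051789
  V(0,+0) = exp(-r*dt) * [p_u*83.051789 + p_m*16.403868 + p_d*1.235210] = 21.745911

Answer: Price = V(0,0) = 21.7459


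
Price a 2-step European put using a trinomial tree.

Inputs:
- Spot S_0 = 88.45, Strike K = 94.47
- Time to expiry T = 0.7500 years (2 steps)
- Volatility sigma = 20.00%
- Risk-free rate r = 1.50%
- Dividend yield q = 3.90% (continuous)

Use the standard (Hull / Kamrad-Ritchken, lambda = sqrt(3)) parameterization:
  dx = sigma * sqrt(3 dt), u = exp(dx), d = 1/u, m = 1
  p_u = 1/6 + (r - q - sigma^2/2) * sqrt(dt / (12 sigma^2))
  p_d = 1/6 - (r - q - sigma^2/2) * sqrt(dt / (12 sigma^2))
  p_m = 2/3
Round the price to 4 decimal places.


dt = T/N = 0.375000; dx = sigma*sqrt(3*dt) = 0.212132
u = exp(dx) = 1.236311; d = 1/u = 0.808858
p_u = 0.127776, p_m = 0.666667, p_d = 0.205558
Discount per step: exp(-r*dt) = 0.994391
Stock lattice S(k, j) with j the centered position index:
  k=0: S(0,+0) = 88.4500
  k=1: S(1,-1) = 71.5435; S(1,+0) = 88.4500; S(1,+1) = 109.3517
  k=2: S(2,-2) = 57.8685; S(2,-1) = 71.5435; S(2,+0) = 88.4500; S(2,+1) = 109.3517; S(2,+2) = 135.1927
Terminal payoffs V(N, j) = max(K - S_T, 0):
  V(2,-2) = 36.601491; V(2,-1) = 22.926519; V(2,+0) = 6.020000; V(2,+1) = 0.000000; V(2,+2) = 0.000000
Backward induction: V(k, j) = exp(-r*dt) * [p_u * V(k+1, j+1) + p_m * V(k+1, j) + p_d * V(k+1, j-1)]
  V(1,-1) = exp(-r*dt) * [p_u*6.020000 + p_m*22.926519 + p_d*36.601491] = 23.445019
  V(1,+0) = exp(-r*dt) * [p_u*0.000000 + p_m*6.020000 + p_d*22.926519] = 8.677106
  V(1,+1) = exp(-r*dt) * [p_u*0.000000 + p_m*0.000000 + p_d*6.020000] = 1.230515
  V(0,+0) = exp(-r*dt) * [p_u*1.230515 + p_m*8.677106 + p_d*23.445019] = 10.700906

Answer: Price = V(0,0) = 10.7009


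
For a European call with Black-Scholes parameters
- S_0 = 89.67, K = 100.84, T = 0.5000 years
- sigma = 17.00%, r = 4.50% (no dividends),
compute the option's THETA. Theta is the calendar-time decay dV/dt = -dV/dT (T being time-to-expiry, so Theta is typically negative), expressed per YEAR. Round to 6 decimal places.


Answer: Theta = -4.173482

Derivation:
d1 = -0.7293501756; d2 = -0.8495583284
phi(d1) = 0.3057723609; exp(-qT) = 1.0000000000; exp(-rT) = 0.9777512372
Theta = -S*exp(-qT)*phi(d1)*sigma/(2*sqrt(T)) - r*K*exp(-rT)*N(d2) + q*S*exp(-qT)*N(d1)
N(d1) = 0.2328937435; N(d2) = 0.1977853442; sqrt(T) = 0.7071067812
Term 1 = -89.6700 * 1.0000000000 * 0.3057723609 * 0.1700 / (2 * 0.7071067812) = -3.2959401722
Term 2 = -0.0450 * 100.8400 * 0.9777512372 * 0.1977853442 = -0.8775418404
Term 3 = 0 (no dividend yield, q = 0)
Theta = -3.2959401722 + (-0.8775418404) + (0.0000000000) = -4.173482


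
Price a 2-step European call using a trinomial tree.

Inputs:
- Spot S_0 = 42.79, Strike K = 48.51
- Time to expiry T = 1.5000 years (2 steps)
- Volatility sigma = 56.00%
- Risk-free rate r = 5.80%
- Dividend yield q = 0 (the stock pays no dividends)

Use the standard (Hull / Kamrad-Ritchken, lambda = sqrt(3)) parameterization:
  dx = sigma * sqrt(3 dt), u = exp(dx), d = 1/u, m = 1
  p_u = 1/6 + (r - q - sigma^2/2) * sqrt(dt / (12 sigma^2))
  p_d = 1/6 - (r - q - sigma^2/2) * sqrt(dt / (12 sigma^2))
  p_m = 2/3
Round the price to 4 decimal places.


Answer: Price = V(0,0) = 10.0742

Derivation:
dt = T/N = 0.750000; dx = sigma*sqrt(3*dt) = 0.840000
u = exp(dx) = 2.316367; d = 1/u = 0.431711
p_u = 0.122560, p_m = 0.666667, p_d = 0.210774
Discount per step: exp(-r*dt) = 0.957433
Stock lattice S(k, j) with j the centered position index:
  k=0: S(0,+0) = 42.7900
  k=1: S(1,-1) = 18.4729; S(1,+0) = 42.7900; S(1,+1) = 99.1173
  k=2: S(2,-2) = 7.9749; S(2,-1) = 18.4729; S(2,+0) = 42.7900; S(2,+1) = 99.1173; S(2,+2) = 229.5921
Terminal payoffs V(N, j) = max(S_T - K, 0):
  V(2,-2) = 0.000000; V(2,-1) = 0.000000; V(2,+0) = 0.000000; V(2,+1) = 50.607343; V(2,+2) = 181.082140
Backward induction: V(k, j) = exp(-r*dt) * [p_u * V(k+1, j+1) + p_m * V(k+1, j) + p_d * V(k+1, j-1)]
  V(1,-1) = exp(-r*dt) * [p_u*0.000000 + p_m*0.000000 + p_d*0.000000] = 0.000000
  V(1,+0) = exp(-r*dt) * [p_u*50.607343 + p_m*0.000000 + p_d*0.000000] = 5.938391
  V(1,+1) = exp(-r*dt) * [p_u*181.082140 + p_m*50.607343 + p_d*0.000000] = 53.550705
  V(0,+0) = exp(-r*dt) * [p_u*53.550705 + p_m*5.938391 + p_d*0.000000] = 10.074178


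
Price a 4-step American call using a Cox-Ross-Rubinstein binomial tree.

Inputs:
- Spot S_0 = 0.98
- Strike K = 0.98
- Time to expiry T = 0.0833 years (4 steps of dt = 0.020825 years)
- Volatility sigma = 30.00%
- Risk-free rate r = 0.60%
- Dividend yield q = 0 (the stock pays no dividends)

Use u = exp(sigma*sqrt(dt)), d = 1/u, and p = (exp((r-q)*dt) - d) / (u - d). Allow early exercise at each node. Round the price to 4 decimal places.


Answer: Price = V(0,0) = 0.0320

Derivation:
dt = T/N = 0.020825
u = exp(sigma*sqrt(dt)) = 1.044243; d = 1/u = 0.957631
p = (exp((r-q)*dt) - d) / (u - d) = 0.490621
Discount per step: exp(-r*dt) = 0.999875
Stock lattice S(k, i) with i counting down-moves:
  k=0: S(0,0) = 0.9800
  k=1: S(1,0) = 1.0234; S(1,1) = 0.9385
  k=2: S(2,0) = 1.0686; S(2,1) = 0.9800; S(2,2) = 0.8987
  k=3: S(3,0) = 1.1159; S(3,1) = 1.0234; S(3,2) = 0.9385; S(3,3) = 0.8606
  k=4: S(4,0) = 1.1653; S(4,1) = 1.0686; S(4,2) = 0.9800; S(4,3) = 0.8987; S(4,4) = 0.8242
Terminal payoffs V(N, i) = max(S_T - K, 0):
  V(4,0) = 0.185287; V(4,1) = 0.088635; V(4,2) = 0.000000; V(4,3) = 0.000000; V(4,4) = 0.000000
Backward induction: V(k, i) = exp(-r*dt) * [p * V(k+1, i) + (1-p) * V(k+1, i+1)]; then take max(V_cont, immediate exercise) for American.
  V(3,0) = exp(-r*dt) * [p*0.185287 + (1-p)*0.088635] = 0.136038; exercise = 0.135915; V(3,0) = max -> 0.136038
  V(3,1) = exp(-r*dt) * [p*0.088635 + (1-p)*0.000000] = 0.043481; exercise = 0.043359; V(3,1) = max -> 0.043481
  V(3,2) = exp(-r*dt) * [p*0.000000 + (1-p)*0.000000] = 0.000000; exercise = 0.000000; V(3,2) = max -> 0.000000
  V(3,3) = exp(-r*dt) * [p*0.000000 + (1-p)*0.000000] = 0.000000; exercise = 0.000000; V(3,3) = max -> 0.000000
  V(2,0) = exp(-r*dt) * [p*0.136038 + (1-p)*0.043481] = 0.088880; exercise = 0.088635; V(2,0) = max -> 0.088880
  V(2,1) = exp(-r*dt) * [p*0.043481 + (1-p)*0.000000] = 0.021330; exercise = 0.000000; V(2,1) = max -> 0.021330
  V(2,2) = exp(-r*dt) * [p*0.000000 + (1-p)*0.000000] = 0.000000; exercise = 0.000000; V(2,2) = max -> 0.000000
  V(1,0) = exp(-r*dt) * [p*0.088880 + (1-p)*0.021330] = 0.054465; exercise = 0.043359; V(1,0) = max -> 0.054465
  V(1,1) = exp(-r*dt) * [p*0.021330 + (1-p)*0.000000] = 0.010464; exercise = 0.000000; V(1,1) = max -> 0.010464
  V(0,0) = exp(-r*dt) * [p*0.054465 + (1-p)*0.010464] = 0.032048; exercise = 0.000000; V(0,0) = max -> 0.032048


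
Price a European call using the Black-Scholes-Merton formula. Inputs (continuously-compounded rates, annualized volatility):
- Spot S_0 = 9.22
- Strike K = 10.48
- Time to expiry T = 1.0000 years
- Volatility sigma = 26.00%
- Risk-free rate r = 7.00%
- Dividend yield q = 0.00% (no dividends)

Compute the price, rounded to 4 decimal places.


d1 = (ln(S/K) + (r - q + 0.5*sigma^2) * T) / (sigma * sqrt(T)) = -0.09343708
d2 = d1 - sigma * sqrt(T) = -0.35343708
exp(-rT) = 0.93239382; exp(-qT) = 1.00000000
C = S_0 * exp(-qT) * N(d1) - K * exp(-rT) * N(d2)
N(d1) = 0.46277817; N(d2) = 0.36188039
C = 9.2200 * 1.00000000 * 0.46277817 - 10.4800 * 0.93239382 * 0.36188039 = 0.7307

Answer: Price = 0.7307


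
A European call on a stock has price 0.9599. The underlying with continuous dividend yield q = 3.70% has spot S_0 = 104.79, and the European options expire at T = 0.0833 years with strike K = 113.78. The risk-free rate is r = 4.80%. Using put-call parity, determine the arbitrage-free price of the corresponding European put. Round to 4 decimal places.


Answer: Put price = 9.8183

Derivation:
Put-call parity: C - P = S_0 * exp(-qT) - K * exp(-rT).
S_0 * exp(-qT) = 104.7900 * 0.99692264 = 104.46752395
K * exp(-rT) = 113.7800 * 0.99600958 = 113.32597035
P = C - S*exp(-qT) + K*exp(-rT)
P = 0.9599 - 104.46752395 + 113.32597035 = 9.8183


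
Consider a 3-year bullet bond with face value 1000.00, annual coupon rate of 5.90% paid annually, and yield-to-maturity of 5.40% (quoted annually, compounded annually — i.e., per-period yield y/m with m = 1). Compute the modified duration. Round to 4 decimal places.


Answer: Modified duration = 2.6918

Derivation:
Coupon per period c = face * coupon_rate / m = 59.000000
Periods per year m = 1; per-period yield y/m = 0.054000
Number of cashflows N = 3
Cashflows (t years, CF_t, discount factor 1/(1+y/m)^(m*t), PV):
  t = 1.0000: CF_t = 59.000000, DF = 0.948767, PV = 55.977230
  t = 2.0000: CF_t = 59.000000, DF = 0.900158, PV = 53.109326
  t = 3.0000: CF_t = 1059.000000, DF = 0.854040, PV = 904.428267
Price P = sum_t PV_t = 1013.514823
First compute Macaulay numerator sum_t t * PV_t:
  t * PV_t at t = 1.0000: 55.977230
  t * PV_t at t = 2.0000: 106.218652
  t * PV_t at t = 3.0000: 2713.284802
Macaulay duration D = 2875.480684 / 1013.514823 = 2.837137
Modified duration = D / (1 + y/m) = 2.837137 / (1 + 0.054000) = 2.691781


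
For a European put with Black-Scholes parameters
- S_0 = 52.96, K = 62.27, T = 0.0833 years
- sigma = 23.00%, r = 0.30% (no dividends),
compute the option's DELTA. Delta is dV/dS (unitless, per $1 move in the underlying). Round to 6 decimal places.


Answer: Delta = -0.991861

Derivation:
d1 = -2.4026041831; d2 = -2.4689861836
phi(d1) = 0.0222549246; exp(-qT) = 1.0000000000; exp(-rT) = 0.9997501312
N(-d1) = 0.9918606016
Delta = -exp(-qT) * N(-d1) = -1.0000000000 * 0.9918606016 = -0.991861


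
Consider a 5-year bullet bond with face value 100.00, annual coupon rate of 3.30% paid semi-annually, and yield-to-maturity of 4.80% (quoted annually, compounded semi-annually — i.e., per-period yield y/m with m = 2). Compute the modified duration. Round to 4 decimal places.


Answer: Modified duration = 4.5265

Derivation:
Coupon per period c = face * coupon_rate / m = 1.650000
Periods per year m = 2; per-period yield y/m = 0.024000
Number of cashflows N = 10
Cashflows (t years, CF_t, discount factor 1/(1+y/m)^(m*t), PV):
  t = 0.5000: CF_t = 1.650000, DF = 0.976562, PV = 1.611328
  t = 1.0000: CF_t = 1.650000, DF = 0.953674, PV = 1.573563
  t = 1.5000: CF_t = 1.650000, DF = 0.931323, PV = 1.536682
  t = 2.0000: CF_t = 1.650000, DF = 0.909495, PV = 1.500666
  t = 2.5000: CF_t = 1.650000, DF = 0.888178, PV = 1.465494
  t = 3.0000: CF_t = 1.650000, DF = 0.867362, PV = 1.431147
  t = 3.5000: CF_t = 1.650000, DF = 0.847033, PV = 1.397604
  t = 4.0000: CF_t = 1.650000, DF = 0.827181, PV = 1.364848
  t = 4.5000: CF_t = 1.650000, DF = 0.807794, PV = 1.332859
  t = 5.0000: CF_t = 101.650000, DF = 0.788861, PV = 80.187711
Price P = sum_t PV_t = 93.401903
First compute Macaulay numerator sum_t t * PV_t:
  t * PV_t at t = 0.5000: 0.805664
  t * PV_t at t = 1.0000: 1.573563
  t * PV_t at t = 1.5000: 2.305023
  t * PV_t at t = 2.0000: 3.001333
  t * PV_t at t = 2.5000: 3.663736
  t * PV_t at t = 3.0000: 4.293441
  t * PV_t at t = 3.5000: 4.891615
  t * PV_t at t = 4.0000: 5.459392
  t * PV_t at t = 4.5000: 5.997867
  t * PV_t at t = 5.0000: 400.938555
Macaulay duration D = 432.930189 / 93.401903 = 4.635132
Modified duration = D / (1 + y/m) = 4.635132 / (1 + 0.024000) = 4.526496


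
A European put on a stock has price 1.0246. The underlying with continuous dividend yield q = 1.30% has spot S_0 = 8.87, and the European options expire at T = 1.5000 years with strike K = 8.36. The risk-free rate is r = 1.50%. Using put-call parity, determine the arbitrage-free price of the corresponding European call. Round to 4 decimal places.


Answer: Call price = 1.5493

Derivation:
Put-call parity: C - P = S_0 * exp(-qT) - K * exp(-rT).
S_0 * exp(-qT) = 8.8700 * 0.98068890 = 8.69871050
K * exp(-rT) = 8.3600 * 0.97775124 = 8.17400034
C = P + S*exp(-qT) - K*exp(-rT)
C = 1.0246 + 8.69871050 - 8.17400034 = 1.5493


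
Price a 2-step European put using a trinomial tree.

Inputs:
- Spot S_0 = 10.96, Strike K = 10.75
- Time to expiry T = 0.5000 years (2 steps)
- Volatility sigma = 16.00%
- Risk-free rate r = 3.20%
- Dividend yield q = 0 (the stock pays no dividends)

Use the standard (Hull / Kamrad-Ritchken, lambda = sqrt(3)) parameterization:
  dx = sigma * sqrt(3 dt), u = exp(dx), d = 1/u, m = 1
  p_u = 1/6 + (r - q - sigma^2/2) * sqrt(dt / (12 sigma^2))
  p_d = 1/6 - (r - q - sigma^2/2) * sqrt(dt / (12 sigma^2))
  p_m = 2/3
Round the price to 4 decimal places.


dt = T/N = 0.250000; dx = sigma*sqrt(3*dt) = 0.138564
u = exp(dx) = 1.148623; d = 1/u = 0.870607
p_u = 0.183987, p_m = 0.666667, p_d = 0.149346
Discount per step: exp(-r*dt) = 0.992032
Stock lattice S(k, j) with j the centered position index:
  k=0: S(0,+0) = 10.9600
  k=1: S(1,-1) = 9.5419; S(1,+0) = 10.9600; S(1,+1) = 12.5889
  k=2: S(2,-2) = 8.3072; S(2,-1) = 9.5419; S(2,+0) = 10.9600; S(2,+1) = 12.5889; S(2,+2) = 14.4599
Terminal payoffs V(N, j) = max(K - S_T, 0):
  V(2,-2) = 2.442787; V(2,-1) = 1.208142; V(2,+0) = 0.000000; V(2,+1) = 0.000000; V(2,+2) = 0.000000
Backward induction: V(k, j) = exp(-r*dt) * [p_u * V(k+1, j+1) + p_m * V(k+1, j) + p_d * V(k+1, j-1)]
  V(1,-1) = exp(-r*dt) * [p_u*0.000000 + p_m*1.208142 + p_d*2.442787] = 1.160924
  V(1,+0) = exp(-r*dt) * [p_u*0.000000 + p_m*0.000000 + p_d*1.208142] = 0.178994
  V(1,+1) = exp(-r*dt) * [p_u*0.000000 + p_m*0.000000 + p_d*0.000000] = 0.000000
  V(0,+0) = exp(-r*dt) * [p_u*0.000000 + p_m*0.178994 + p_d*1.160924] = 0.290376

Answer: Price = V(0,0) = 0.2904


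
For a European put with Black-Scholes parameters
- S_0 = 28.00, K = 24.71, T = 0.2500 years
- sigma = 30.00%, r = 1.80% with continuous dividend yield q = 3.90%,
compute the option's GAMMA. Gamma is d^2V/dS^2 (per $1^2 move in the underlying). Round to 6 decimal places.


d1 = 0.8733099345; d2 = 0.7233099345
phi(d1) = 0.2724572238; exp(-qT) = 0.9902973771; exp(-rT) = 0.9955101098
Gamma = exp(-qT) * phi(d1) / (S * sigma * sqrt(T)) = 0.9902973771 * 0.2724572238 / (28.0000 * 0.3000 * 0.5000000000) = 0.064241

Answer: Gamma = 0.064241


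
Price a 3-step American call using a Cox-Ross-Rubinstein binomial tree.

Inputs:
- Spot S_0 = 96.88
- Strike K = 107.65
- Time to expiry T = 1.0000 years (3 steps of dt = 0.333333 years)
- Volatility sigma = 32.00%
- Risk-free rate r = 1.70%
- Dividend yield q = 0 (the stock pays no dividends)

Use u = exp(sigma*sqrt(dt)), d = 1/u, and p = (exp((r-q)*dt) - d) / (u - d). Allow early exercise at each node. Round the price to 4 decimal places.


dt = T/N = 0.333333
u = exp(sigma*sqrt(dt)) = 1.202920; d = 1/u = 0.831310
p = (exp((r-q)*dt) - d) / (u - d) = 0.469235
Discount per step: exp(-r*dt) = 0.994349
Stock lattice S(k, i) with i counting down-moves:
  k=0: S(0,0) = 96.8800
  k=1: S(1,0) = 116.5389; S(1,1) = 80.5373
  k=2: S(2,0) = 140.1870; S(2,1) = 96.8800; S(2,2) = 66.9515
  k=3: S(3,0) = 168.6338; S(3,1) = 116.5389; S(3,2) = 80.5373; S(3,3) = 55.6575
Terminal payoffs V(N, i) = max(S_T - K, 0):
  V(3,0) = 60.983776; V(3,1) = 8.888907; V(3,2) = 0.000000; V(3,3) = 0.000000
Backward induction: V(k, i) = exp(-r*dt) * [p * V(k+1, i) + (1-p) * V(k+1, i+1)]; then take max(V_cont, immediate exercise) for American.
  V(2,0) = exp(-r*dt) * [p*60.983776 + (1-p)*8.888907] = 33.145295; exercise = 32.537004; V(2,0) = max -> 33.145295
  V(2,1) = exp(-r*dt) * [p*8.888907 + (1-p)*0.000000] = 4.147419; exercise = 0.000000; V(2,1) = max -> 4.147419
  V(2,2) = exp(-r*dt) * [p*0.000000 + (1-p)*0.000000] = 0.000000; exercise = 0.000000; V(2,2) = max -> 0.000000
  V(1,0) = exp(-r*dt) * [p*33.145295 + (1-p)*4.147419] = 17.653919; exercise = 8.888907; V(1,0) = max -> 17.653919
  V(1,1) = exp(-r*dt) * [p*4.147419 + (1-p)*0.000000] = 1.935118; exercise = 0.000000; V(1,1) = max -> 1.935118
  V(0,0) = exp(-r*dt) * [p*17.653919 + (1-p)*1.935118] = 9.258320; exercise = 0.000000; V(0,0) = max -> 9.258320

Answer: Price = V(0,0) = 9.2583
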